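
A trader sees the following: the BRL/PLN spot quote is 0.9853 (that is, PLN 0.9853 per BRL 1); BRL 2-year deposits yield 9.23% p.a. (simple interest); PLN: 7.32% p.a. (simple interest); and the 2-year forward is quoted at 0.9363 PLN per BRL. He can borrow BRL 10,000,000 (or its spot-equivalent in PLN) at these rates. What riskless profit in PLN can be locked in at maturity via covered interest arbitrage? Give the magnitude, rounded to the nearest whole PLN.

T = 2 years.
Route A — deposit BRL, sell forward: 10,000,000 × 1.184600 × 0.9363 = PLN 11,091,409.80.
Route B — convert at spot, deposit PLN: 10,000,000 × 0.9853 × 1.146400 = PLN 11,295,479.20.
The quoted forward undervalues BRL, so borrow BRL, convert to PLN at spot, deposit the PLN at 7.32%, and buy BRL forward at 0.9363 to cover the loan.
Profit = 11,295,479.20 − 11,091,409.80 = PLN 204,069.

PLN 204,069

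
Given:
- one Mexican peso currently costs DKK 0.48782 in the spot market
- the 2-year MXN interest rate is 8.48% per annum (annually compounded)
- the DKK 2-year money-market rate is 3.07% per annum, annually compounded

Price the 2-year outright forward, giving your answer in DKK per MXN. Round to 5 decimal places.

T = 2 years.
DKK accumulates by (1 + 0.0307)^2 = 1.0623425.
MXN accumulates by (1 + 0.0848)^2 = 1.176791.
Forward (DKK per MXN) = 0.48782 × 1.0623425 / 1.176791 = 0.4403772.

0.44038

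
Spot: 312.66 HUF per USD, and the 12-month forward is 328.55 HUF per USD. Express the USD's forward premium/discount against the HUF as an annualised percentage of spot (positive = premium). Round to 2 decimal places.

+5.08%

T = 1 year.
USD trades forward at +5.08220% vs spot over the period.
×(1/T) gives 5.08% p.a.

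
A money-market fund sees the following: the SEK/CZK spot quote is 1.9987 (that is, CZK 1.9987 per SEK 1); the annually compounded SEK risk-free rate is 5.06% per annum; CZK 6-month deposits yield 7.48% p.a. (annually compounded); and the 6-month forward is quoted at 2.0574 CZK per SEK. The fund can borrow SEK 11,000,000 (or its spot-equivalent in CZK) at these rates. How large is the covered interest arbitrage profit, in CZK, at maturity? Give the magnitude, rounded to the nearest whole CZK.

CZK 403,771

T = 6/12 years.
Invest the SEK and cover forward: 11,000,000 × 1.0249878048 × 2.0574 = CZK 23,196,909.01.
Convert at spot and invest in CZK: 11,000,000 × 1.9987 × 1.0367256146 = CZK 22,793,138.34.
The quoted forward overvalues SEK, so borrow CZK, buy SEK at spot, deposit the SEK at 5.06%, and sell the proceeds forward at 2.0574.
Arbitrage profit = |23,196,909.01 − 22,793,138.34| = CZK 403,771.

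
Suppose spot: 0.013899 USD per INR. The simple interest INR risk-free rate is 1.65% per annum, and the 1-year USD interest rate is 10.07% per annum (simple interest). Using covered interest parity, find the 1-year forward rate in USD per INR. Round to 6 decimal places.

0.015050

T = 1 year.
USD growth factor: 1 + 0.1007×1 = 1.100700.
INR accumulates by 1 + 0.0165×1 = 1.016500.
CIP: F = S · (grow USD)/(grow INR) = 0.013899 × 1.100700/1.016500 = 0.01505030 USD per INR.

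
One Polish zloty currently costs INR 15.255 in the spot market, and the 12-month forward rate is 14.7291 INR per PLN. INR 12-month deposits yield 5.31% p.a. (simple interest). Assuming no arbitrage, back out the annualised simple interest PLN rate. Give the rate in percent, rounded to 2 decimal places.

T = 1 year.
CIP gives F = S · g_INR/g_PLN, so g_INR/g_PLN = 14.7291/15.255 = 0.9655261.
The INR side grows by 1 + 0.0531×1 = 1.053100.
So the PLN growth factor = 1.0907007.
r = (1.0907007 − 1)/1 = 0.090701 → 9.07%.

9.07%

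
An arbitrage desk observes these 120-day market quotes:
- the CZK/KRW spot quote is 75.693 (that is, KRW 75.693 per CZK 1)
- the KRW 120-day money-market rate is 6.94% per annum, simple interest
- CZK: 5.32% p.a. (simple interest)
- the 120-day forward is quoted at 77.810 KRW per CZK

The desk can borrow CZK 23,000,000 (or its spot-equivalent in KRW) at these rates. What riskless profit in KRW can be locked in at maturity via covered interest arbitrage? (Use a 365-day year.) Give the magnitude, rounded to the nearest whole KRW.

T = 120/365 years.
Keep in CZK, deliver into the forward: 23,000,000·1.017490410959·77.810 = KRW 1,820,931,364.16.
Swap to KRW now, deposit: 23,000,000·75.693·1.022816438356 = KRW 1,780,661,027.38.
The quoted forward overvalues CZK, so borrow KRW, buy CZK at spot, deposit the CZK at 5.32%, and sell the proceeds forward at 77.810.
The gap between the two covered legs is KRW 40,270,337.

KRW 40,270,337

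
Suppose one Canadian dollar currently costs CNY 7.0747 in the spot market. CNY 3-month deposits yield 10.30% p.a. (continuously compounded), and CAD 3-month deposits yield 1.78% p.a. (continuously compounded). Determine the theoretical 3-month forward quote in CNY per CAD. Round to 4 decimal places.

7.2270

T = 3/12 years.
CNY growth factor: e^(0.1030×3/12) = 1.0260844.
CAD accumulates by e^(0.0178×3/12) = 1.0044599.
CIP: F = S · (grow CNY)/(grow CAD) = 7.0747 × 1.0260844/1.0044599 = 7.227008 CNY per CAD.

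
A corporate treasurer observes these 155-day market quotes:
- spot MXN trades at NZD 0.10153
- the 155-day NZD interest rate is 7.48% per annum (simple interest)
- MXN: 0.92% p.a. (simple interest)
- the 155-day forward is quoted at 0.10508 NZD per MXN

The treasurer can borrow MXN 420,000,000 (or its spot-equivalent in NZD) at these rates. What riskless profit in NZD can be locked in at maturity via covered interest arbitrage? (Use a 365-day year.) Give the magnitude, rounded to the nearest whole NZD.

NZD 308,907

T = 155/365 years.
Keep in MXN, deliver into the forward: 420,000,000·1.0039068493·0.10508 = NZD 44,306,023.32.
Swap to NZD now, deposit: 420,000,000·0.10153·1.0317643836 = NZD 43,997,115.90.
The quoted forward overvalues MXN, so borrow NZD, buy MXN at spot, deposit the MXN at 0.92%, and sell the proceeds forward at 0.10508.
Arbitrage profit = |44,306,023.32 − 43,997,115.90| = NZD 308,907.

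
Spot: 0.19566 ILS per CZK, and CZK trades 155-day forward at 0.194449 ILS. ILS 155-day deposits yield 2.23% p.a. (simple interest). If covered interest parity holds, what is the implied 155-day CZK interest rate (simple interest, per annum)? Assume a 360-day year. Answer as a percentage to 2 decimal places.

T = 155/360 years.
F/S = 0.194449/0.19566 = 0.9938107 = (growth of ILS) / (growth of CZK).
The ILS side grows by 1 + 0.0223×155/360 = 1.0096014.
That pins the CZK growth at 1.015889.
r = (1.015889 − 1)/(155/360) = 0.036903 → 3.69%.

3.69%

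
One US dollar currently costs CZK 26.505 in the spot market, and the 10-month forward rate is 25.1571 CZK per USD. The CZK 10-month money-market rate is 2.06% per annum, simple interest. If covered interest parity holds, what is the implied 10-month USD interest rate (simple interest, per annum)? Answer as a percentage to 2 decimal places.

8.60%

T = 10/12 years.
CIP gives F = S · g_CZK/g_USD, so g_CZK/g_USD = 25.1571/26.505 = 0.9491454.
CZK growth factor: 1 + 0.0206×10/12 = 1.0171667.
Hence g_USD = 1.0716658.
r = (1.0716658 − 1)/(10/12) = 0.085999 → 8.60%.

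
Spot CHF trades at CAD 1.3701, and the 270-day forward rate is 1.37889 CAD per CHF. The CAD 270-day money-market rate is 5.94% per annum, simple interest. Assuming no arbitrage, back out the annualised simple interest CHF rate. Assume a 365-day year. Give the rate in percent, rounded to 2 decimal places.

T = 270/365 years.
CIP gives F = S · g_CAD/g_CHF, so g_CAD/g_CHF = 1.37889/1.3701 = 1.0064156.
The CAD side grows by 1 + 0.0594×270/365 = 1.0439397.
So the CHF growth factor = 1.0372849.
r = (1.0372849 − 1)/(270/365) = 0.050404 → 5.04%.

5.04%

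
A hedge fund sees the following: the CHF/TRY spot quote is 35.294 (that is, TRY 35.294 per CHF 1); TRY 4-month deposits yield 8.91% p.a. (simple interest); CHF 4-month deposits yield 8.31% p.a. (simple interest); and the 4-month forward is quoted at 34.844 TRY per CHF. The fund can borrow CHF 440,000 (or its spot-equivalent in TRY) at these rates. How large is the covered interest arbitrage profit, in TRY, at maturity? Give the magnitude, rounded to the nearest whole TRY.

TRY 234,543

T = 4/12 years.
Route A — deposit CHF, sell forward: 440,000 × 1.027700 × 34.844 = TRY 15,756,038.67.
Route B — convert at spot, deposit TRY: 440,000 × 35.294 × 1.029700 = TRY 15,990,581.99.
The quoted forward undervalues CHF, so borrow CHF, convert to TRY at spot, deposit the TRY at 8.91%, and buy CHF forward at 34.844 to cover the loan.
Profit = 15,990,581.99 − 15,756,038.67 = TRY 234,543.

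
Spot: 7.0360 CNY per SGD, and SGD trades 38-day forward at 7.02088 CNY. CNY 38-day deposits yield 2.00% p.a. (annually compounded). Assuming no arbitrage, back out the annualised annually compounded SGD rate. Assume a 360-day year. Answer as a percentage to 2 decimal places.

T = 38/360 years.
CIP gives F = S · g_CNY/g_SGD, so g_CNY/g_SGD = 7.02088/7.036 = 0.9978511.
CNY growth factor: (1 + 0.0200)^(38/360) = 1.0020925.
That pins the SGD growth at 1.0042505.
r = 1.0042505^(360/38) − 1 = 0.041001 → 4.10%.

4.10%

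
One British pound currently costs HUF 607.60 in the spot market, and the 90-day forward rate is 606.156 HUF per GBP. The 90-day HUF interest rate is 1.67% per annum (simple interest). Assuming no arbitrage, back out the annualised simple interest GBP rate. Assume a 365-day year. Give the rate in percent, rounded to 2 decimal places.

2.64%

T = 90/365 years.
CIP gives F = S · g_HUF/g_GBP, so g_HUF/g_GBP = 606.156/607.6 = 0.9976234.
HUF growth factor: 1 + 0.0167×90/365 = 1.0041178.
Hence g_GBP = 1.0065099.
r = (1.0065099 − 1)/(90/365) = 0.026401 → 2.64%.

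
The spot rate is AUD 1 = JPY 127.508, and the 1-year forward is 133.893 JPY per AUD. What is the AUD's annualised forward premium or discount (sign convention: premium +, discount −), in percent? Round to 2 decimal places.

T = 1 year.
AUD trades forward at +5.00753% vs spot over the period.
Annualise by dividing by T: 0.0500753 / 1 = 0.050075 → 5.01%.

+5.01%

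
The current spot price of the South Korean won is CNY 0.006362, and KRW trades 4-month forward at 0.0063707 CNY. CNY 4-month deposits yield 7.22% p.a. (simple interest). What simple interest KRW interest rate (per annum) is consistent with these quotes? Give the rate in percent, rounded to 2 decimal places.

T = 4/12 years.
By CIP, F/S equals the CNY-to-KRW growth ratio: 0.0063707/0.006362 = 1.0013675.
The CNY side grows by 1 + 0.0722×4/12 = 1.0240667.
That pins the KRW growth at 1.0226682.
r = (1.0226682 − 1)/(4/12) = 0.068005 → 6.80%.

6.80%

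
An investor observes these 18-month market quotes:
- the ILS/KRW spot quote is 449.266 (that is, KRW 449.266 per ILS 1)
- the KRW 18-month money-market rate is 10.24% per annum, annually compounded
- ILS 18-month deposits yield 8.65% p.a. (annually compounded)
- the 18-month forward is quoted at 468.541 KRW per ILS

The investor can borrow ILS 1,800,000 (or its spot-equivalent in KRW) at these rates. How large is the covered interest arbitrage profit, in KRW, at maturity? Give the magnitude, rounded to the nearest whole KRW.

KRW 19,115,440

T = 18/12 years.
Invest the ILS and cover forward: 1,800,000 × 1.13251665093 × 468.541 = KRW 955,134,871.46.
Convert at spot and invest in KRW: 1,800,000 × 449.266 × 1.15746750357 = KRW 936,019,431.83.
The quoted forward overvalues ILS, so borrow KRW, buy ILS at spot, deposit the ILS at 8.65%, and sell the proceeds forward at 468.541.
Arbitrage profit = |955,134,871.46 − 936,019,431.83| = KRW 19,115,440.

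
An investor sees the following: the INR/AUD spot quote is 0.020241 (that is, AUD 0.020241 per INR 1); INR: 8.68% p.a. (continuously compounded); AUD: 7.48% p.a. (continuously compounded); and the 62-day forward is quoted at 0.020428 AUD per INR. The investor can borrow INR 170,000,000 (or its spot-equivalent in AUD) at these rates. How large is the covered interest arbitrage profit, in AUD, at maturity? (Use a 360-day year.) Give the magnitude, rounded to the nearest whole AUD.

AUD 39,480

T = 62/360 years.
Invest the INR and cover forward: 170,000,000 × 1.015061182 × 0.020428 = AUD 3,525,063.87.
Convert at spot and invest in AUD: 170,000,000 × 0.020241 × 1.012965556 = AUD 3,485,584.09.
The quoted forward overvalues INR, so borrow AUD, buy INR at spot, deposit the INR at 8.68%, and sell the proceeds forward at 0.020428.
Profit = 3,525,063.87 − 3,485,584.09 = AUD 39,480.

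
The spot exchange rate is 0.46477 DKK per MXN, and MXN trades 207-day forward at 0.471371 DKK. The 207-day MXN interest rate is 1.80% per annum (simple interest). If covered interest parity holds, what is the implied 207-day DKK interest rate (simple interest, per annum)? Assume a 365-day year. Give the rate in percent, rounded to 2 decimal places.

4.33%

T = 207/365 years.
By CIP, F/S equals the DKK-to-MXN growth ratio: 0.471371/0.46477 = 1.0142027.
MXN growth factor: 1 + 0.0180×207/365 = 1.0102082.
That pins the DKK growth at 1.0245559.
r = (1.0245559 − 1)/(207/365) = 0.043299 → 4.33%.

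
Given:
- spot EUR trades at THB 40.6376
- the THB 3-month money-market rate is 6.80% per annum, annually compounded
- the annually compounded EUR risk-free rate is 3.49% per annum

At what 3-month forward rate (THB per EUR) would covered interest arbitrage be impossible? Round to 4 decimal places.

T = 3/12 years.
Growth of 1 THB over T: (1 + 0.0680)^(3/12) = 1.01658293.
EUR growth factor: (1 + 0.0349)^(3/12) = 1.00861308.
So F = 40.6376 × 1.01658293 / 1.00861308 = 40.958710 (THB/EUR).

40.9587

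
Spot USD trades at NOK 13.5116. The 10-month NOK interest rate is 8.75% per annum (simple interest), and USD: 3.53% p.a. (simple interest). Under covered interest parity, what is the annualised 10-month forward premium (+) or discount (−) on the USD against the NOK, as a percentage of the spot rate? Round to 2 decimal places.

T = 10/12 years.
F = S · g_NOK/g_USD = 13.5116 × 1.0729167/1.0294167 = 14.0825589.
Annualised premium = (F − S)/S × (1/T) = (14.0825589 − 13.5116)/13.5116 ÷ (10/12) = 5.07%.

+5.07%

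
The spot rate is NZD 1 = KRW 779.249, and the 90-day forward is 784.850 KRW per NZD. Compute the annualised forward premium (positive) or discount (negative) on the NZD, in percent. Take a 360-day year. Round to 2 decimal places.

T = 90/360 years.
Period premium: (784.850 − 779.249)/779.249 = 0.0071877.
×(1/T) gives 2.88% p.a.

+2.88%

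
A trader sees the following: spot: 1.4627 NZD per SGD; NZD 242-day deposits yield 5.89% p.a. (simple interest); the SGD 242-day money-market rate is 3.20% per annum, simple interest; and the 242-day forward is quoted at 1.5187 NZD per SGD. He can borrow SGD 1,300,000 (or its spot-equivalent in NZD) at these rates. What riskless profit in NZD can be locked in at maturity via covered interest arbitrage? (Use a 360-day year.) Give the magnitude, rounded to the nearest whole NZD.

T = 242/360 years.
Route A — deposit SGD, sell forward: 1,300,000 × 1.021511111 × 1.5187 = NZD 2,016,779.60.
Route B — convert at spot, deposit NZD: 1,300,000 × 1.4627 × 1.039593889 = NZD 1,976,798.18.
The quoted forward overvalues SGD, so borrow NZD, buy SGD at spot, deposit the SGD at 3.20%, and sell the proceeds forward at 1.5187.
Arbitrage profit = |2,016,779.60 − 1,976,798.18| = NZD 39,981.

NZD 39,981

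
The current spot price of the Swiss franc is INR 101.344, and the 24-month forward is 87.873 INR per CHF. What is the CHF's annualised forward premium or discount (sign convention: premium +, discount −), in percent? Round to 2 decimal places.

T = 2 years.
(F − S)/S = (87.873 − 101.344)/101.344 = -0.1329235.
Annualise by dividing by T: -0.1329235 / 2 = -0.066462 → -6.65%.

-6.65%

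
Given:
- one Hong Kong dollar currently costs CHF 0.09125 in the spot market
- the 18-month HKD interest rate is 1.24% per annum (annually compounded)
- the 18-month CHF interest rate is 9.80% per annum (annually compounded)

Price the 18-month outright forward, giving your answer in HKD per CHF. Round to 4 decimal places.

9.7027

T = 18/12 years.
Growth of 1 CHF over T: (1 + 0.0980)^(18/12) = 1.1505447.
HKD growth factor: (1 + 0.0124)^(18/12) = 1.0186575.
Forward (CHF per HKD) = 0.09125 × 1.1505447 / 1.0186575 = 0.1030643.
Quoted the other way: 1/0.1030643 = 9.7027 HKD per CHF.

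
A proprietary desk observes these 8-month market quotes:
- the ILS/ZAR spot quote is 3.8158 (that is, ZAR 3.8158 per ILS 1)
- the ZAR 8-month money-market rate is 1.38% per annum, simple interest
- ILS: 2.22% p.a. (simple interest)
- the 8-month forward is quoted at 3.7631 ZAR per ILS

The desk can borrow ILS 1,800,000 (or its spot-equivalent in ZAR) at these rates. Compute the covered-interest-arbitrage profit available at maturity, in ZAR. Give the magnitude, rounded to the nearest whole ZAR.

ZAR 57,801

T = 8/12 years.
Invest the ILS and cover forward: 1,800,000 × 1.014800 × 3.7631 = ZAR 6,873,828.98.
Convert at spot and invest in ZAR: 1,800,000 × 3.8158 × 1.009200 = ZAR 6,931,629.65.
The quoted forward undervalues ILS, so borrow ILS, convert to ZAR at spot, deposit the ZAR at 1.38%, and buy ILS forward at 3.7631 to cover the loan.
Profit = 6,931,629.65 − 6,873,828.98 = ZAR 57,801.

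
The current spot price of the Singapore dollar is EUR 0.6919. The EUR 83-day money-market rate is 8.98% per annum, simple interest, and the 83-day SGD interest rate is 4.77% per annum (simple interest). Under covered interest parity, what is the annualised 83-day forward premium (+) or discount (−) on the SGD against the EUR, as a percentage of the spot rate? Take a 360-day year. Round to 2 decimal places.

+4.16%

T = 83/360 years.
No-arbitrage forward: 0.6919 × 1.0207039 / 1.0109975 = 0.6985428 EUR/SGD.
Annualised premium = (F − S)/S × (1/T) = (0.6985428 − 0.6919)/0.6919 ÷ (83/360) = 4.16%.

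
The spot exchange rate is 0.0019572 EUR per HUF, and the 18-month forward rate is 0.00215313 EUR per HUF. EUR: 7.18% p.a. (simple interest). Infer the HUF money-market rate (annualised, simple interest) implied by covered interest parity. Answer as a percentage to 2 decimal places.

0.46%

T = 18/12 years.
CIP gives F = S · g_EUR/g_HUF, so g_EUR/g_HUF = 0.00215313/0.0019572 = 1.1001073.
The EUR side grows by 1 + 0.0718×18/12 = 1.107700.
That pins the HUF growth at 1.0069018.
(1.0069018 − 1)/T = 0.004601, i.e. 0.46%.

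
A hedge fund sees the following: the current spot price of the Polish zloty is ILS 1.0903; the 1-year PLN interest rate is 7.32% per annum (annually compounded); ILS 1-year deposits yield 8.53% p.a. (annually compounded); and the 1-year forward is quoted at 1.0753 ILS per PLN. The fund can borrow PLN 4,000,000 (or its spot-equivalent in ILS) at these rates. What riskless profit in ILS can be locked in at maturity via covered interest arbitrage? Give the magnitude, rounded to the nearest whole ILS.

T = 1 year.
Route A — deposit PLN, sell forward: 4,000,000 × 1.073200 × 1.0753 = ILS 4,616,047.84.
Route B — convert at spot, deposit ILS: 4,000,000 × 1.0903 × 1.085300 = ILS 4,733,210.36.
The quoted forward undervalues PLN, so borrow PLN, convert to ILS at spot, deposit the ILS at 8.53%, and buy PLN forward at 1.0753 to cover the loan.
The gap between the two covered legs is ILS 117,163.

ILS 117,163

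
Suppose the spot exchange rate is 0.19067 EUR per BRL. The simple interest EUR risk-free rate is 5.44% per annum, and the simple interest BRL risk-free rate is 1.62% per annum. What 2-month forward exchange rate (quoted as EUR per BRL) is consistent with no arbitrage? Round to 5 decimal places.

T = 2/12 years.
EUR growth factor: 1 + 0.0544×2/12 = 1.0090667.
Growth of 1 BRL over T: 1 + 0.0162×2/12 = 1.002700.
Forward (EUR per BRL) = 0.19067 × 1.0090667 / 1.002700 = 0.1918807.

0.19188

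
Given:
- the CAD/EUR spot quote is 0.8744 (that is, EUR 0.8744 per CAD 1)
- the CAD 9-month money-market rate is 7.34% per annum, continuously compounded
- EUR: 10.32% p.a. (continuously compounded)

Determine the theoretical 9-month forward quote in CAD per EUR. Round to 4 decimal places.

T = 9/12 years.
Growth of 1 EUR over T: e^(0.1032×9/12) = 1.0804742.
CAD accumulates by e^(0.0734×9/12) = 1.0565934.
Forward (EUR per CAD) = 0.8744 × 1.0804742 / 1.0565934 = 0.8941629.
Quoted the other way: 1/0.8941629 = 1.1184 CAD per EUR.

1.1184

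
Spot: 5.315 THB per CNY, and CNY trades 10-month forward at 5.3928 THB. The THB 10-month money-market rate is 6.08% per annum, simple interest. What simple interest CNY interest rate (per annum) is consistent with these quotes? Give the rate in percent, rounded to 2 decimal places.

T = 10/12 years.
CIP gives F = S · g_THB/g_CNY, so g_THB/g_CNY = 5.3928/5.315 = 1.0146378.
THB growth factor: 1 + 0.0608×10/12 = 1.0506667.
Hence g_CNY = 1.0355091.
(1.0355091 − 1)/T = 0.042611, i.e. 4.26%.

4.26%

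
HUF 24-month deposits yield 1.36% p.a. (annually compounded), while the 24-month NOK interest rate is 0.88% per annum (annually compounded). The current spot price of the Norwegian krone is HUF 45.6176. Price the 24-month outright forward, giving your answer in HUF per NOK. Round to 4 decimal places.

T = 2 years.
Growth of 1 HUF over T: (1 + 0.0136)^2 = 1.02738496.
NOK accumulates by (1 + 0.0088)^2 = 1.01767744.
Forward (HUF per NOK) = 45.6176 × 1.02738496 / 1.01767744 = 46.052742.

46.0527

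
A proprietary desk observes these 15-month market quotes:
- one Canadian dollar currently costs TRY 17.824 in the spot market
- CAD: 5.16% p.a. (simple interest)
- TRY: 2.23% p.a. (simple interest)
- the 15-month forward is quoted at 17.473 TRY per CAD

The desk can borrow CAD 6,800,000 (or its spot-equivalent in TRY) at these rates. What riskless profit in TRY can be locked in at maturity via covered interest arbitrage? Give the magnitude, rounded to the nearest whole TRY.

T = 15/12 years.
Invest the CAD and cover forward: 6,800,000 × 1.064500 × 17.473 = TRY 126,480,057.80.
Convert at spot and invest in TRY: 6,800,000 × 17.824 × 1.027875 = TRY 124,581,739.20.
The quoted forward overvalues CAD, so borrow TRY, buy CAD at spot, deposit the CAD at 5.16%, and sell the proceeds forward at 17.473.
The gap between the two covered legs is TRY 1,898,319.

TRY 1,898,319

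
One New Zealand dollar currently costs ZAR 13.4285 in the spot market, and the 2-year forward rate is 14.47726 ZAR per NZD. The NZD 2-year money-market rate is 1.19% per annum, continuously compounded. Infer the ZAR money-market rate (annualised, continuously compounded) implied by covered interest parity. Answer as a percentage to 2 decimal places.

4.95%

T = 2 years.
F/S = 14.47726/13.4285 = 1.0780996 = (growth of ZAR) / (growth of NZD).
The NZD side grows by e^(0.0119×2) = 1.0240855.
Hence g_ZAR = 1.1040662.
r = ln(1.1040662)/2 = 0.049500 → 4.95%.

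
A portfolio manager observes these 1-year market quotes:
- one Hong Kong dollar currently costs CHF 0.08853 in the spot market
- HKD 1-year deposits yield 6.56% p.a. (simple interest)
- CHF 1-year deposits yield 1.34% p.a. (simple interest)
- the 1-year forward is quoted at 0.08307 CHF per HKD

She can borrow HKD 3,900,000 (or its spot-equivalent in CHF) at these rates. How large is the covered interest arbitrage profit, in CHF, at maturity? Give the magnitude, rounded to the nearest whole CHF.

T = 1 year.
Route A — deposit HKD, sell forward: 3,900,000 × 1.065600 × 0.08307 = CHF 345,225.63.
Route B — convert at spot, deposit CHF: 3,900,000 × 0.08853 × 1.013400 = CHF 349,893.58.
The quoted forward undervalues HKD, so borrow HKD, convert to CHF at spot, deposit the CHF at 1.34%, and buy HKD forward at 0.08307 to cover the loan.
The gap between the two covered legs is CHF 4,668.

CHF 4,668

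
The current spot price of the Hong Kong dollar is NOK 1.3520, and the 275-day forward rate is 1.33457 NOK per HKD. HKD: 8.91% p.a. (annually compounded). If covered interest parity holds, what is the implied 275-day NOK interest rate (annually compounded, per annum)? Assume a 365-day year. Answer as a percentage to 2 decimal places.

T = 275/365 years.
F/S = 1.33457/1.352 = 0.9871080 = (growth of NOK) / (growth of HKD).
HKD growth factor: (1 + 0.0891)^(275/365) = 1.0664187.
Hence g_NOK = 1.0526704.
Annualise: 1.0526704^(365/275) − 1 = 0.070504 = 7.05%.

7.05%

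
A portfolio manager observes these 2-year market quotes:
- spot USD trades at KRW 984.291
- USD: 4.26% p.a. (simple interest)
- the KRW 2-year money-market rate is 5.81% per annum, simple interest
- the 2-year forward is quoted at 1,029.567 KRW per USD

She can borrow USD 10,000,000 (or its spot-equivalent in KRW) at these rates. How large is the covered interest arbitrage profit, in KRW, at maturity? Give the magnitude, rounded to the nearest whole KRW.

KRW 186,204,942

T = 2 years.
Invest the USD and cover forward: 10,000,000 × 1.085200 × 1029.567 = KRW 11,172,861,084.00.
Convert at spot and invest in KRW: 10,000,000 × 984.291 × 1.116200 = KRW 10,986,656,142.00.
The quoted forward overvalues USD, so borrow KRW, buy USD at spot, deposit the USD at 4.26%, and sell the proceeds forward at 1,029.567.
Arbitrage profit = |11,172,861,084.00 − 10,986,656,142.00| = KRW 186,204,942.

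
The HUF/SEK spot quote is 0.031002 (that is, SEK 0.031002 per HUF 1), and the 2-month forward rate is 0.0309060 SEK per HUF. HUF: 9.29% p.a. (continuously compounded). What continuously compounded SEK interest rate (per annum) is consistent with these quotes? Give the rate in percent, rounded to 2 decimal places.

T = 2/12 years.
CIP gives F = S · g_SEK/g_HUF, so g_SEK/g_HUF = 0.030906/0.031002 = 0.9969034.
HUF growth factor: e^(0.0929×2/12) = 1.0156038.
So the SEK growth factor = 1.0124589.
Take logs: ln 1.0124589 / (2/12) = 0.074292, so 7.43%.

7.43%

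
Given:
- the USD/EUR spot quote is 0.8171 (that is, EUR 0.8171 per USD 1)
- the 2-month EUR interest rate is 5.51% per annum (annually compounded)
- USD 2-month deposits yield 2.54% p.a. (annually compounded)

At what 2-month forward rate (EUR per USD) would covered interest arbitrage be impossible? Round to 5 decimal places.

T = 2/12 years.
EUR growth factor: (1 + 0.0551)^(2/12) = 1.0089793.
Growth of 1 USD over T: (1 + 0.0254)^(2/12) = 1.0041892.
So F = 0.8171 × 1.0089793 / 1.0041892 = 0.8209977 (EUR/USD).

0.82100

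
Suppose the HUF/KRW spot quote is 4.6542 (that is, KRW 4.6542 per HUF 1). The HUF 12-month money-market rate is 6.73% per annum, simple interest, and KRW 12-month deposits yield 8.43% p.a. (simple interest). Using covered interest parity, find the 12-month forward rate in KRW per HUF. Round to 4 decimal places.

4.7283

T = 1 year.
Growth of 1 KRW over T: 1 + 0.0843×1 = 1.084300.
HUF accumulates by 1 + 0.0673×1 = 1.067300.
CIP: F = S · (grow KRW)/(grow HUF) = 4.6542 × 1.084300/1.067300 = 4.728332 KRW per HUF.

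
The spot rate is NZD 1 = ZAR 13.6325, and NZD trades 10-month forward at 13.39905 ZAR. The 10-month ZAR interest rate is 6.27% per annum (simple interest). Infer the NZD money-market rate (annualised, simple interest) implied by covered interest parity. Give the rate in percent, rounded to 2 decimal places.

8.47%

T = 10/12 years.
CIP gives F = S · g_ZAR/g_NZD, so g_ZAR/g_NZD = 13.39905/13.6325 = 0.9828755.
The ZAR side grows by 1 + 0.0627×10/12 = 1.052250.
So the NZD growth factor = 1.0705832.
(1.0705832 − 1)/T = 0.084700, i.e. 8.47%.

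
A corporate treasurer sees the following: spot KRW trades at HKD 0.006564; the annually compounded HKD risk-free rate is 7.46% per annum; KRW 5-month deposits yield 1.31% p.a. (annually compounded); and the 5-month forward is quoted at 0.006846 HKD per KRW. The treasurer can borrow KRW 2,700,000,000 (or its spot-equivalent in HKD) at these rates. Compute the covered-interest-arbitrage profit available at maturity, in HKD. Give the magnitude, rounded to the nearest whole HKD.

HKD 322,562

T = 5/12 years.
Route A — deposit KRW, sell forward: 2,700,000,000 × 1.0054376209 × 0.006846 = HKD 18,584,710.07.
Route B — convert at spot, deposit HKD: 2,700,000,000 × 0.006564 × 1.0304324221 = HKD 18,262,147.73.
The quoted forward overvalues KRW, so borrow HKD, buy KRW at spot, deposit the KRW at 1.31%, and sell the proceeds forward at 0.006846.
The gap between the two covered legs is HKD 322,562.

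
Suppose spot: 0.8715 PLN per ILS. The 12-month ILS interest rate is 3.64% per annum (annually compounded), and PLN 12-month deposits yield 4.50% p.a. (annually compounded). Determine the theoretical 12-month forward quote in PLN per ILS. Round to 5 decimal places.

0.87873

T = 1 year.
PLN accumulates by (1 + 0.0450)^1 = 1.045000.
Growth of 1 ILS over T: (1 + 0.0364)^1 = 1.036400.
Forward (PLN per ILS) = 0.8715 × 1.045000 / 1.036400 = 0.8787317.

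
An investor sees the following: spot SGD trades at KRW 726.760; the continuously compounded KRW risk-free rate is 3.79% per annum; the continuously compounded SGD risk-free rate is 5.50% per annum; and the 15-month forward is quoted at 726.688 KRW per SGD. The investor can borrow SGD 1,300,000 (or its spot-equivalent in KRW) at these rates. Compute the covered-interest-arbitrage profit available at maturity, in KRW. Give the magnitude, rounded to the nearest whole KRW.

T = 15/12 years.
Keep in SGD, deliver into the forward: 1,300,000·1.07116838358·726.688 = KRW 1,011,926,773.43.
Swap to KRW now, deposit: 1,300,000·726.760·1.04851512854 = KRW 990,624,511.26.
The quoted forward overvalues SGD, so borrow KRW, buy SGD at spot, deposit the SGD at 5.50%, and sell the proceeds forward at 726.688.
Profit = 1,011,926,773.43 − 990,624,511.26 = KRW 21,302,262.

KRW 21,302,262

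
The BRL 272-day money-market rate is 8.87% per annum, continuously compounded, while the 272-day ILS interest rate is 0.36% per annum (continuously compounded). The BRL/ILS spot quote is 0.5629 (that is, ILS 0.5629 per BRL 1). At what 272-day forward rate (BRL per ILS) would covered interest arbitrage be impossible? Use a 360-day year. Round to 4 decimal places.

1.8945

T = 272/360 years.
ILS growth factor: e^(0.0036×272/360) = 1.0027237.
Growth of 1 BRL over T: e^(0.0887×272/360) = 1.0693145.
CIP: F = S · (grow ILS)/(grow BRL) = 0.5629 × 1.0027237/1.0693145 = 0.5278458 ILS per BRL.
Invert for BRL per ILS: 1 / 0.5278458 = 1.8945.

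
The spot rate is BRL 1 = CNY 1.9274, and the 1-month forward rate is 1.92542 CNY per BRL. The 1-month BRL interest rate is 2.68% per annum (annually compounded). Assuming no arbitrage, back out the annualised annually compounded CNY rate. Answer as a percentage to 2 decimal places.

1.42%

T = 1/12 years.
By CIP, F/S equals the CNY-to-BRL growth ratio: 1.92542/1.9274 = 0.9989727.
The BRL side grows by (1 + 0.0268)^(1/12) = 1.0022064.
That pins the CNY growth at 1.0011768.
Annualise: 1.0011768^(12/1) − 1 = 0.014213 = 1.42%.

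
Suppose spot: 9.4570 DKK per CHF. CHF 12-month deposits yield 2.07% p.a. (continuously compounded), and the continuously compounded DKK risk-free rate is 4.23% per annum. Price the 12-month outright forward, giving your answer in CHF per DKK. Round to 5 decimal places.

T = 1 year.
Growth of 1 DKK over T: e^(0.0423×1) = 1.0432074.
CHF accumulates by e^(0.0207×1) = 1.0209157.
CIP: F = S · (grow DKK)/(grow CHF) = 9.457 × 1.0432074/1.0209157 = 9.663494 DKK per CHF.
Quoted the other way: 1/9.663494 = 0.10348 CHF per DKK.

0.10348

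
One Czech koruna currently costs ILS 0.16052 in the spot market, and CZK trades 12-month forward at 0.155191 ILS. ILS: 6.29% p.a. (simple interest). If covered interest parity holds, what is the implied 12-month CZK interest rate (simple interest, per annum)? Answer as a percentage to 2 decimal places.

T = 1 year.
CIP gives F = S · g_ILS/g_CZK, so g_ILS/g_CZK = 0.155191/0.16052 = 0.9668016.
ILS growth factor: 1 + 0.0629×1 = 1.062900.
So the CZK growth factor = 1.0993983.
(1.0993983 − 1)/T = 0.099398, i.e. 9.94%.

9.94%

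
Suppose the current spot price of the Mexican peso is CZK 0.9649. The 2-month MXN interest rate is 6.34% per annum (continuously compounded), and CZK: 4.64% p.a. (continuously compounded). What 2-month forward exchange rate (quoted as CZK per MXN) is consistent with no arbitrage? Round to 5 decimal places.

T = 2/12 years.
CZK growth factor: e^(0.0464×2/12) = 1.0077633.
Growth of 1 MXN over T: e^(0.0634×2/12) = 1.0106227.
CIP: F = S · (grow CZK)/(grow MXN) = 0.9649 × 1.0077633/1.0106227 = 0.9621700 CZK per MXN.

0.96217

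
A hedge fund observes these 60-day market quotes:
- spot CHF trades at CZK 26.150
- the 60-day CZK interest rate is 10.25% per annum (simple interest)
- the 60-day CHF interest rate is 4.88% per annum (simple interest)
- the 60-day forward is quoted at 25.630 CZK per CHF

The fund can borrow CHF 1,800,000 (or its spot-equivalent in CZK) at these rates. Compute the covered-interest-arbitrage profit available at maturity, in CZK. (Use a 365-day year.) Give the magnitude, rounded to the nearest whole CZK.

T = 60/365 years.
Keep in CHF, deliver into the forward: 1,800,000·1.0080219178·25.630 = CZK 46,504,083.16.
Swap to CZK now, deposit: 1,800,000·26.150·1.0168493151 = CZK 47,863,097.26.
The quoted forward undervalues CHF, so borrow CHF, convert to CZK at spot, deposit the CZK at 10.25%, and buy CHF forward at 25.630 to cover the loan.
Profit = 47,863,097.26 − 46,504,083.16 = CZK 1,359,014.

CZK 1,359,014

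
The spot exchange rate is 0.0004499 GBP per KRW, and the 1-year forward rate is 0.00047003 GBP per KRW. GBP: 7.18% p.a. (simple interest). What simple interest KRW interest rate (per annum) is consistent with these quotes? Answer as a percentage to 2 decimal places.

2.59%

T = 1 year.
F/S = 0.00047003/0.0004499 = 1.0447433 = (growth of GBP) / (growth of KRW).
The GBP side grows by 1 + 0.0718×1 = 1.071800.
So the KRW growth factor = 1.0258979.
(1.0258979 − 1)/T = 0.025898, i.e. 2.59%.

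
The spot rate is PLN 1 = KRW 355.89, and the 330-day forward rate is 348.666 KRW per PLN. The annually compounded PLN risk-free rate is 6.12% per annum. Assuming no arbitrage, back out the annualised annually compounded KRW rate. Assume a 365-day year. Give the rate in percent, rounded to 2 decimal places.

3.74%

T = 330/365 years.
CIP gives F = S · g_KRW/g_PLN, so g_KRW/g_PLN = 348.666/355.89 = 0.9797016.
PLN growth factor: (1 + 0.0612)^(330/365) = 1.0551727.
So the KRW growth factor = 1.0337544.
Annualise: 1.0337544^(365/330) − 1 = 0.037401 = 3.74%.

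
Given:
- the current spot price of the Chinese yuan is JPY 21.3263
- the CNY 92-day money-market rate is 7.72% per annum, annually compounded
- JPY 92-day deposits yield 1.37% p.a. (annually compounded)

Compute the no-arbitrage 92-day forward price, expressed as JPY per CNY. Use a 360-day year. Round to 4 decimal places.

T = 92/360 years.
Growth of 1 JPY over T: (1 + 0.0137)^(92/360) = 1.0034834.
CNY accumulates by (1 + 0.0772)^(92/360) = 1.01918614.
CIP: F = S · (grow JPY)/(grow CNY) = 21.3263 × 1.0034834/1.01918614 = 20.997723 JPY per CNY.

20.9977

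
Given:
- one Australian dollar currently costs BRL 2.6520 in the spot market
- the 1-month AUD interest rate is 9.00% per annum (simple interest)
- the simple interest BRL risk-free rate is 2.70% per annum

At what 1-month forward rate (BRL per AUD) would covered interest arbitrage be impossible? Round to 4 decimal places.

2.6382

T = 1/12 years.
BRL growth factor: 1 + 0.0270×1/12 = 1.002250.
AUD accumulates by 1 + 0.0900×1/12 = 1.007500.
CIP: F = S · (grow BRL)/(grow AUD) = 2.652 × 1.002250/1.007500 = 2.638181 BRL per AUD.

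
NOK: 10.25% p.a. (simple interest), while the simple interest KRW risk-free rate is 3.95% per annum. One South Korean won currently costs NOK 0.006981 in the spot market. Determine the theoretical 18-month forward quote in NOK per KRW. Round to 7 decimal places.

0.0076038

T = 18/12 years.
NOK growth factor: 1 + 0.1025×18/12 = 1.153750.
Growth of 1 KRW over T: 1 + 0.0395×18/12 = 1.059250.
CIP: F = S · (grow NOK)/(grow KRW) = 0.006981 × 1.153750/1.059250 = 0.007603803 NOK per KRW.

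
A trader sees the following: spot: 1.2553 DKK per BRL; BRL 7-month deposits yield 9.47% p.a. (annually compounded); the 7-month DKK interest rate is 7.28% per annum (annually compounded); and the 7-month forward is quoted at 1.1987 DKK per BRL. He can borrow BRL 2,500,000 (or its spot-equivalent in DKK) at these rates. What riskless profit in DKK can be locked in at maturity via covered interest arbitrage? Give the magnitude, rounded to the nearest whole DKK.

T = 7/12 years.
Route A — deposit BRL, sell forward: 2,500,000 × 1.054197913 × 1.1987 = DKK 3,159,167.60.
Route B — convert at spot, deposit DKK: 2,500,000 × 1.2553 × 1.041843803 = DKK 3,269,566.31.
The quoted forward undervalues BRL, so borrow BRL, convert to DKK at spot, deposit the DKK at 7.28%, and buy BRL forward at 1.1987 to cover the loan.
Arbitrage profit = |3,159,167.60 − 3,269,566.31| = DKK 110,399.

DKK 110,399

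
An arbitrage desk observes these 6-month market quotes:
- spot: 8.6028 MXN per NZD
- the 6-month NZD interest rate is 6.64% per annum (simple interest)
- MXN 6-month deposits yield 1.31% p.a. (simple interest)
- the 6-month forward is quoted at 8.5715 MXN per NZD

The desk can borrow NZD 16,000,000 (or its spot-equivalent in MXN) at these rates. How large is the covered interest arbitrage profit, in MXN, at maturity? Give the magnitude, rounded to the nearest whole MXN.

T = 6/12 years.
Keep in NZD, deliver into the forward: 16,000,000·1.033200·8.5715 = MXN 141,697,180.80.
Swap to MXN now, deposit: 16,000,000·8.6028·1.006550 = MXN 138,546,373.44.
The quoted forward overvalues NZD, so borrow MXN, buy NZD at spot, deposit the NZD at 6.64%, and sell the proceeds forward at 8.5715.
Arbitrage profit = |141,697,180.80 − 138,546,373.44| = MXN 3,150,807.

MXN 3,150,807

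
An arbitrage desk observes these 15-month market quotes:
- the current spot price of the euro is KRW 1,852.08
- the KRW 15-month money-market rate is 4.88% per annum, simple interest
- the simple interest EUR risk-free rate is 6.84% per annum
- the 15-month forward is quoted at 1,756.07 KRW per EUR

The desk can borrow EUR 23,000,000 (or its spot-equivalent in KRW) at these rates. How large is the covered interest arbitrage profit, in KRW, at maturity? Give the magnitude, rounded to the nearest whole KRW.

KRW 1,353,386,585

T = 15/12 years.
Keep in EUR, deliver into the forward: 23,000,000·1.085500·1756.07 = KRW 43,842,921,655.00.
Swap to KRW now, deposit: 23,000,000·1852.08·1.061000 = KRW 45,196,308,240.00.
The quoted forward undervalues EUR, so borrow EUR, convert to KRW at spot, deposit the KRW at 4.88%, and buy EUR forward at 1,756.07 to cover the loan.
Profit = 45,196,308,240.00 − 43,842,921,655.00 = KRW 1,353,386,585.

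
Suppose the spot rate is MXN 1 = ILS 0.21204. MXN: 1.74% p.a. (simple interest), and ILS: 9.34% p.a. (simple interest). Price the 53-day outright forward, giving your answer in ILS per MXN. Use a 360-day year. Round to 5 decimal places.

0.21441

T = 53/360 years.
ILS growth factor: 1 + 0.0934×53/360 = 1.0137506.
MXN accumulates by 1 + 0.0174×53/360 = 1.0025617.
CIP: F = S · (grow ILS)/(grow MXN) = 0.21204 × 1.0137506/1.0025617 = 0.2144064 ILS per MXN.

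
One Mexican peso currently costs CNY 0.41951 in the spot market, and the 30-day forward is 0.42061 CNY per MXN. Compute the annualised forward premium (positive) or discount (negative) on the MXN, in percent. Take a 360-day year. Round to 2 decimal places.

T = 30/360 years.
(F − S)/S = (0.42061 − 0.41951)/0.41951 = 0.0026221.
×(1/T) gives 3.15% p.a.

+3.15%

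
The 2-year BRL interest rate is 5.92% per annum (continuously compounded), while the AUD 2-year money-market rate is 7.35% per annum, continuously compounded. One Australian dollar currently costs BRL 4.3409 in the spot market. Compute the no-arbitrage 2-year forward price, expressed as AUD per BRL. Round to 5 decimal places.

T = 2 years.
BRL growth factor: e^(0.0592×2) = 1.1256943.
AUD accumulates by e^(0.0735×2) = 1.158354.
Forward (BRL per AUD) = 4.3409 × 1.1256943 / 1.158354 = 4.218509.
Quoted the other way: 1/4.218509 = 0.23705 AUD per BRL.

0.23705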